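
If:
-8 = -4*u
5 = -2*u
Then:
No Solution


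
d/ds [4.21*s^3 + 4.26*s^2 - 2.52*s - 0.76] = 12.63*s^2 + 8.52*s - 2.52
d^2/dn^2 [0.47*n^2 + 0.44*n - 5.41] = 0.940000000000000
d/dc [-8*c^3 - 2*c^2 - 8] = 4*c*(-6*c - 1)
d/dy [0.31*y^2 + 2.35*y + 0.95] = 0.62*y + 2.35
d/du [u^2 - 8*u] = 2*u - 8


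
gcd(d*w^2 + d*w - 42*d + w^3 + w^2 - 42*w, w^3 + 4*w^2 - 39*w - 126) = w^2 + w - 42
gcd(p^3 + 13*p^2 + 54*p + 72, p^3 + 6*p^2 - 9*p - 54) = p^2 + 9*p + 18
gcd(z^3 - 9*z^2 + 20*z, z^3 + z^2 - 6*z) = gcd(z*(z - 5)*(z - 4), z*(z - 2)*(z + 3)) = z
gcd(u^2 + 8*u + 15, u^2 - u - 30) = u + 5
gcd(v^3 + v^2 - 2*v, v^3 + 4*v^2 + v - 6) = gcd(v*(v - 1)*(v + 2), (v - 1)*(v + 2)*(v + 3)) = v^2 + v - 2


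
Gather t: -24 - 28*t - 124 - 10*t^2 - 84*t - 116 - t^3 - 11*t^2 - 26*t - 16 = -t^3 - 21*t^2 - 138*t - 280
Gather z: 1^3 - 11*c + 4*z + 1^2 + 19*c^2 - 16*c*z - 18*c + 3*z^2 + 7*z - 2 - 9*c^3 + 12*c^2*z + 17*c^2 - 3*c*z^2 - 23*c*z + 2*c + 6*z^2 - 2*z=-9*c^3 + 36*c^2 - 27*c + z^2*(9 - 3*c) + z*(12*c^2 - 39*c + 9)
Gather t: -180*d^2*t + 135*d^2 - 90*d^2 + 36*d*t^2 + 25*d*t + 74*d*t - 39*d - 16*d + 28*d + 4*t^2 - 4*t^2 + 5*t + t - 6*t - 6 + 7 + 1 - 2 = 45*d^2 + 36*d*t^2 - 27*d + t*(-180*d^2 + 99*d)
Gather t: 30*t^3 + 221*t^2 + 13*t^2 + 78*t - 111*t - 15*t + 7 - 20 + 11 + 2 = 30*t^3 + 234*t^2 - 48*t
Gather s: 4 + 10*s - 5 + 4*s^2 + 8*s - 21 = 4*s^2 + 18*s - 22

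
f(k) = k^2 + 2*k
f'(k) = 2*k + 2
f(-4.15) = 8.92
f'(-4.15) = -6.30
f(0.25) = 0.56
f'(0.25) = 2.50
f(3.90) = 23.01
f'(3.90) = 9.80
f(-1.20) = -0.96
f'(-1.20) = -0.40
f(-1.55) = -0.70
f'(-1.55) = -1.10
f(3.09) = 15.73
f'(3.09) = 8.18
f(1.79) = 6.78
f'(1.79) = 5.58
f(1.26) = 4.11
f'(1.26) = 4.52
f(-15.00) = 195.00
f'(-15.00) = -28.00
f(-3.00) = 3.00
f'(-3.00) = -4.00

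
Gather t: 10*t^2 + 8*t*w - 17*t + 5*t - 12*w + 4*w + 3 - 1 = 10*t^2 + t*(8*w - 12) - 8*w + 2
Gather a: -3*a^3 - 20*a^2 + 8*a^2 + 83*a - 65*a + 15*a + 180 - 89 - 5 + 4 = -3*a^3 - 12*a^2 + 33*a + 90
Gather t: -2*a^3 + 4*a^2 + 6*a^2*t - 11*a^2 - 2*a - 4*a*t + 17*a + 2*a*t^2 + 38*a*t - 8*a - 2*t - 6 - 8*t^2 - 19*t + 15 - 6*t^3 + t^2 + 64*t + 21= -2*a^3 - 7*a^2 + 7*a - 6*t^3 + t^2*(2*a - 7) + t*(6*a^2 + 34*a + 43) + 30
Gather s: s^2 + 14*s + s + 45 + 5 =s^2 + 15*s + 50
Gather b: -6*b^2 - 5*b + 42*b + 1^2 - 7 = -6*b^2 + 37*b - 6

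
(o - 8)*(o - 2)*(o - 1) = o^3 - 11*o^2 + 26*o - 16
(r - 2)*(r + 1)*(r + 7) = r^3 + 6*r^2 - 9*r - 14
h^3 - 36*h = h*(h - 6)*(h + 6)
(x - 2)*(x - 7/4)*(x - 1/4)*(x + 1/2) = x^4 - 7*x^3/2 + 39*x^2/16 + 43*x/32 - 7/16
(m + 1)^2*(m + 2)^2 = m^4 + 6*m^3 + 13*m^2 + 12*m + 4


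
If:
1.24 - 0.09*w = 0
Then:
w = 13.78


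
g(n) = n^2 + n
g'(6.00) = 13.00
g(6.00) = 42.00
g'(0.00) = 1.00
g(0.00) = 0.00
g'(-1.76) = -2.52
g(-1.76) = 1.34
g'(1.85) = 4.70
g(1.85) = 5.27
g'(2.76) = 6.52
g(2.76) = 10.38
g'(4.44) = 9.88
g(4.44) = 24.15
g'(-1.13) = -1.26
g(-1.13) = 0.15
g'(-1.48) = -1.96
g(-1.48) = 0.71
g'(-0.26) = 0.48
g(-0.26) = -0.19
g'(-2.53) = -4.06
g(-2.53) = 3.87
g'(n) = 2*n + 1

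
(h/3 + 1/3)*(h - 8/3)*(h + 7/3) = h^3/3 + 2*h^2/9 - 59*h/27 - 56/27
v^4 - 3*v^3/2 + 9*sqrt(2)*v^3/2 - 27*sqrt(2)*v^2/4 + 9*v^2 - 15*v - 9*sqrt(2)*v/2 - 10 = (v - 2)*(v + 1/2)*(v + 2*sqrt(2))*(v + 5*sqrt(2)/2)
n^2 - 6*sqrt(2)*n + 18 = (n - 3*sqrt(2))^2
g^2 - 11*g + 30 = (g - 6)*(g - 5)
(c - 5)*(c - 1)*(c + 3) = c^3 - 3*c^2 - 13*c + 15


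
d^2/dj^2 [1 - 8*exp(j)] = -8*exp(j)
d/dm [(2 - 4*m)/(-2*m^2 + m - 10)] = 2*(-4*m^2 + 4*m + 19)/(4*m^4 - 4*m^3 + 41*m^2 - 20*m + 100)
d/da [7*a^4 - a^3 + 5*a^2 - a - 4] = 28*a^3 - 3*a^2 + 10*a - 1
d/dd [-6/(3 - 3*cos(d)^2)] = 4*cos(d)/sin(d)^3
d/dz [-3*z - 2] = -3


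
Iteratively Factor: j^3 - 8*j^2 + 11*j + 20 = (j + 1)*(j^2 - 9*j + 20) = (j - 5)*(j + 1)*(j - 4)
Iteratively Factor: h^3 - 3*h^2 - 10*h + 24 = (h - 4)*(h^2 + h - 6) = (h - 4)*(h + 3)*(h - 2)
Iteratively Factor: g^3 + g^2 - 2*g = (g)*(g^2 + g - 2) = g*(g - 1)*(g + 2)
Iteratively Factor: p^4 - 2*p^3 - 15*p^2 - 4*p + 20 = (p + 2)*(p^3 - 4*p^2 - 7*p + 10) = (p - 5)*(p + 2)*(p^2 + p - 2) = (p - 5)*(p - 1)*(p + 2)*(p + 2)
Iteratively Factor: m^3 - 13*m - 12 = (m - 4)*(m^2 + 4*m + 3) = (m - 4)*(m + 1)*(m + 3)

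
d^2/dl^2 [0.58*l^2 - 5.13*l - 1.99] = 1.16000000000000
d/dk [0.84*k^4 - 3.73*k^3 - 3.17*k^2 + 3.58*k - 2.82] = 3.36*k^3 - 11.19*k^2 - 6.34*k + 3.58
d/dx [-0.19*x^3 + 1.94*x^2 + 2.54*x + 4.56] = -0.57*x^2 + 3.88*x + 2.54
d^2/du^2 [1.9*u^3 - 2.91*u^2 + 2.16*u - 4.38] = 11.4*u - 5.82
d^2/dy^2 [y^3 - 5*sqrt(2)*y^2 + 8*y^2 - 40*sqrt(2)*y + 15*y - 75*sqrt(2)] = 6*y - 10*sqrt(2) + 16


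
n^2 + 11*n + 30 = (n + 5)*(n + 6)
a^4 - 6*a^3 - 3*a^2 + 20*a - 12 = (a - 6)*(a - 1)^2*(a + 2)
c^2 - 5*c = c*(c - 5)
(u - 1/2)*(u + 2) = u^2 + 3*u/2 - 1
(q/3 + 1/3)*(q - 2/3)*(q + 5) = q^3/3 + 16*q^2/9 + q/3 - 10/9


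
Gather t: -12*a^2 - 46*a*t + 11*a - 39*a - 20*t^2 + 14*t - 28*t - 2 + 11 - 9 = -12*a^2 - 28*a - 20*t^2 + t*(-46*a - 14)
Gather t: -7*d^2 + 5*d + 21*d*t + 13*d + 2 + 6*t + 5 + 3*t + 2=-7*d^2 + 18*d + t*(21*d + 9) + 9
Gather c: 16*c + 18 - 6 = 16*c + 12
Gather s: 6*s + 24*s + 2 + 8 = 30*s + 10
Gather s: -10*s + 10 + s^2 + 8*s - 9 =s^2 - 2*s + 1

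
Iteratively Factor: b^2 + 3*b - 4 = (b + 4)*(b - 1)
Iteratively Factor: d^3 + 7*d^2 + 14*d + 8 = (d + 4)*(d^2 + 3*d + 2) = (d + 1)*(d + 4)*(d + 2)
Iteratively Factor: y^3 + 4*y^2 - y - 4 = (y - 1)*(y^2 + 5*y + 4) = (y - 1)*(y + 1)*(y + 4)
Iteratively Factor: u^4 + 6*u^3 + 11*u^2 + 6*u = (u)*(u^3 + 6*u^2 + 11*u + 6) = u*(u + 3)*(u^2 + 3*u + 2) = u*(u + 1)*(u + 3)*(u + 2)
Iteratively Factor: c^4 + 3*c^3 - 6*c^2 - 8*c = (c - 2)*(c^3 + 5*c^2 + 4*c) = (c - 2)*(c + 1)*(c^2 + 4*c) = (c - 2)*(c + 1)*(c + 4)*(c)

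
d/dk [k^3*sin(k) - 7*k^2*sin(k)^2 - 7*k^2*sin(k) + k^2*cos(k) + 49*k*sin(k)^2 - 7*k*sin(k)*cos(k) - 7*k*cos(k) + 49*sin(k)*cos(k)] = k^3*cos(k) + 2*k^2*sin(k) - 7*k^2*sin(2*k) - 7*k^2*cos(k) - 7*k*sin(k) + 49*k*sin(2*k) + 2*k*cos(k) - 7*k - 7*sin(2*k)/2 - 7*cos(k) + 49*cos(2*k)/2 + 49/2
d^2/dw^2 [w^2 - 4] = 2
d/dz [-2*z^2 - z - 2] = -4*z - 1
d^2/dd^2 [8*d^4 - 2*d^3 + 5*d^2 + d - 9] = 96*d^2 - 12*d + 10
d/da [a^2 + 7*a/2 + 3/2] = 2*a + 7/2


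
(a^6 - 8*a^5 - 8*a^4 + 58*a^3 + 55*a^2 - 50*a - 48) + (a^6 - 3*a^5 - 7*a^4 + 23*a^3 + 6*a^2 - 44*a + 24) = 2*a^6 - 11*a^5 - 15*a^4 + 81*a^3 + 61*a^2 - 94*a - 24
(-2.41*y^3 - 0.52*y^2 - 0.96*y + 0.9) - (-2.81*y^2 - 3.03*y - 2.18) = -2.41*y^3 + 2.29*y^2 + 2.07*y + 3.08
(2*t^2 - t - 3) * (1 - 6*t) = -12*t^3 + 8*t^2 + 17*t - 3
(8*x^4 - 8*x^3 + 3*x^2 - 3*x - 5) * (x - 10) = 8*x^5 - 88*x^4 + 83*x^3 - 33*x^2 + 25*x + 50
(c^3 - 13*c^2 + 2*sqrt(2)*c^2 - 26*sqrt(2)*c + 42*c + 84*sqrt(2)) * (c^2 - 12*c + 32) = c^5 - 25*c^4 + 2*sqrt(2)*c^4 - 50*sqrt(2)*c^3 + 230*c^3 - 920*c^2 + 460*sqrt(2)*c^2 - 1840*sqrt(2)*c + 1344*c + 2688*sqrt(2)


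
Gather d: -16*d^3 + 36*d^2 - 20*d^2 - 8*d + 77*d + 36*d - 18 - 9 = -16*d^3 + 16*d^2 + 105*d - 27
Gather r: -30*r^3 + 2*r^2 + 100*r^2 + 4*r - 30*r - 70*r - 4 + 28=-30*r^3 + 102*r^2 - 96*r + 24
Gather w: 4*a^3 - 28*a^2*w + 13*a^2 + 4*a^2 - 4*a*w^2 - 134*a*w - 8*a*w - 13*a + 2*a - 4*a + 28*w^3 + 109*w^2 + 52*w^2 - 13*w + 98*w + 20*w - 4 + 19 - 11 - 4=4*a^3 + 17*a^2 - 15*a + 28*w^3 + w^2*(161 - 4*a) + w*(-28*a^2 - 142*a + 105)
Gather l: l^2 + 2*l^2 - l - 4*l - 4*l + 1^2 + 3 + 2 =3*l^2 - 9*l + 6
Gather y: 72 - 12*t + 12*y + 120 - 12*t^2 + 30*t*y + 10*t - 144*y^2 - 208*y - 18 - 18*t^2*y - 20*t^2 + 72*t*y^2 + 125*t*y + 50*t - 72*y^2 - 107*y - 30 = -32*t^2 + 48*t + y^2*(72*t - 216) + y*(-18*t^2 + 155*t - 303) + 144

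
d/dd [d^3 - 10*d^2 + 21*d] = 3*d^2 - 20*d + 21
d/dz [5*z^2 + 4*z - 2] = 10*z + 4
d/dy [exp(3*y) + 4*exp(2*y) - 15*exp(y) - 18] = (3*exp(2*y) + 8*exp(y) - 15)*exp(y)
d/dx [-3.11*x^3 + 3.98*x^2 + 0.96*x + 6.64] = -9.33*x^2 + 7.96*x + 0.96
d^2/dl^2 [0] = 0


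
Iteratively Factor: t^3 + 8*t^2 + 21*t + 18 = (t + 2)*(t^2 + 6*t + 9) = (t + 2)*(t + 3)*(t + 3)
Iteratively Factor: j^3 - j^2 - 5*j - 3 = (j + 1)*(j^2 - 2*j - 3) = (j - 3)*(j + 1)*(j + 1)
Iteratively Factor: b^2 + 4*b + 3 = (b + 3)*(b + 1)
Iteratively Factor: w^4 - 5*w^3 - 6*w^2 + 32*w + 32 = (w + 2)*(w^3 - 7*w^2 + 8*w + 16) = (w - 4)*(w + 2)*(w^2 - 3*w - 4) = (w - 4)^2*(w + 2)*(w + 1)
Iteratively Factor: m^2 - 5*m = (m - 5)*(m)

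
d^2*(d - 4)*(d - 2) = d^4 - 6*d^3 + 8*d^2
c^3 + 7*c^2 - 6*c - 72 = (c - 3)*(c + 4)*(c + 6)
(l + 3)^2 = l^2 + 6*l + 9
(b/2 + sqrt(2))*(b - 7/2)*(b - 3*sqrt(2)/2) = b^3/2 - 7*b^2/4 + sqrt(2)*b^2/4 - 3*b - 7*sqrt(2)*b/8 + 21/2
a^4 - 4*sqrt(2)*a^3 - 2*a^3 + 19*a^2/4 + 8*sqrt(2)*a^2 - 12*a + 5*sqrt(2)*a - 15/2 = (a - 5/2)*(a + 1/2)*(a - 3*sqrt(2))*(a - sqrt(2))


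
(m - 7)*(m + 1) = m^2 - 6*m - 7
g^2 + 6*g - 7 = (g - 1)*(g + 7)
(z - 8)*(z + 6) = z^2 - 2*z - 48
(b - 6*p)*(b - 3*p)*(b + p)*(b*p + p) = b^4*p - 8*b^3*p^2 + b^3*p + 9*b^2*p^3 - 8*b^2*p^2 + 18*b*p^4 + 9*b*p^3 + 18*p^4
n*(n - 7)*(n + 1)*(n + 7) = n^4 + n^3 - 49*n^2 - 49*n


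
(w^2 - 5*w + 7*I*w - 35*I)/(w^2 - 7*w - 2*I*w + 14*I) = (w^2 + w*(-5 + 7*I) - 35*I)/(w^2 - w*(7 + 2*I) + 14*I)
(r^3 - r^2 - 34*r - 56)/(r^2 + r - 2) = (r^2 - 3*r - 28)/(r - 1)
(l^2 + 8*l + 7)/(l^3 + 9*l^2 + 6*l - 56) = (l + 1)/(l^2 + 2*l - 8)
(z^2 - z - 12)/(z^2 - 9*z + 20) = (z + 3)/(z - 5)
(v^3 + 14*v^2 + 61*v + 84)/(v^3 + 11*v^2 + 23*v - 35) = (v^2 + 7*v + 12)/(v^2 + 4*v - 5)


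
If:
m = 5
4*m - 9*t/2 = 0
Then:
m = 5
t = 40/9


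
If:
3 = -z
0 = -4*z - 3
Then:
No Solution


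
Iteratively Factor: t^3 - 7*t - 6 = (t + 1)*(t^2 - t - 6) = (t - 3)*(t + 1)*(t + 2)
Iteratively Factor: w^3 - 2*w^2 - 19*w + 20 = (w - 1)*(w^2 - w - 20) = (w - 5)*(w - 1)*(w + 4)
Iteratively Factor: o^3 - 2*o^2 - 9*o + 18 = (o - 3)*(o^2 + o - 6) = (o - 3)*(o - 2)*(o + 3)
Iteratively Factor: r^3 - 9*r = (r)*(r^2 - 9) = r*(r - 3)*(r + 3)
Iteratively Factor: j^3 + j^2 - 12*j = (j - 3)*(j^2 + 4*j) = (j - 3)*(j + 4)*(j)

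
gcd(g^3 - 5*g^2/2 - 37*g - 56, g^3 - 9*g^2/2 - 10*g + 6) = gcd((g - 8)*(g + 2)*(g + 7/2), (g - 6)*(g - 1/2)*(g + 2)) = g + 2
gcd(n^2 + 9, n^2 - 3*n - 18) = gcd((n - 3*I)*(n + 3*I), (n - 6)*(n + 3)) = 1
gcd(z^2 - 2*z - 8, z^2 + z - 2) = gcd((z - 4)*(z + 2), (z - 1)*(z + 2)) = z + 2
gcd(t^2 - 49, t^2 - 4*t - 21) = t - 7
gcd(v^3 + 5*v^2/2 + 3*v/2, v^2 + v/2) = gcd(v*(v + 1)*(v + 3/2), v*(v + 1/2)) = v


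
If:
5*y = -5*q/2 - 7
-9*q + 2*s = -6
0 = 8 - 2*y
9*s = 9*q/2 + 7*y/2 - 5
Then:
No Solution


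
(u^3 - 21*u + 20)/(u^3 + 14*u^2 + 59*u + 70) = (u^2 - 5*u + 4)/(u^2 + 9*u + 14)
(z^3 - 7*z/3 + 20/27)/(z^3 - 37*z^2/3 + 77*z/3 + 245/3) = (9*z^2 - 15*z + 4)/(9*(z^2 - 14*z + 49))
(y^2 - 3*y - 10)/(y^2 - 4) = (y - 5)/(y - 2)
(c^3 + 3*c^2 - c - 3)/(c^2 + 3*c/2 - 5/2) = 2*(c^2 + 4*c + 3)/(2*c + 5)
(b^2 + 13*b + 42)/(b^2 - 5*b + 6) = (b^2 + 13*b + 42)/(b^2 - 5*b + 6)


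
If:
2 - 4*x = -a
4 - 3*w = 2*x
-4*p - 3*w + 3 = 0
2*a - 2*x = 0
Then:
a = 2/3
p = 1/12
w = 8/9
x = 2/3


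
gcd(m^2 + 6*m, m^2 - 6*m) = m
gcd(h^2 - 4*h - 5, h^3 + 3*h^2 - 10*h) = 1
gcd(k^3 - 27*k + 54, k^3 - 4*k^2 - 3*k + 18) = k^2 - 6*k + 9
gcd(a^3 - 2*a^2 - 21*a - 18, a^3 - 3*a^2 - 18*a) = a^2 - 3*a - 18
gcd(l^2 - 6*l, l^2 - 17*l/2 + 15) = l - 6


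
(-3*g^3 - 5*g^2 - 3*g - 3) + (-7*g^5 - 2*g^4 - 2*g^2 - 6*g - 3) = -7*g^5 - 2*g^4 - 3*g^3 - 7*g^2 - 9*g - 6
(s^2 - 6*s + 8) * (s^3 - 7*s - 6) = s^5 - 6*s^4 + s^3 + 36*s^2 - 20*s - 48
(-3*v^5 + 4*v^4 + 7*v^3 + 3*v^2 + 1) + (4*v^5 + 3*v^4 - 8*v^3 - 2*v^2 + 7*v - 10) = v^5 + 7*v^4 - v^3 + v^2 + 7*v - 9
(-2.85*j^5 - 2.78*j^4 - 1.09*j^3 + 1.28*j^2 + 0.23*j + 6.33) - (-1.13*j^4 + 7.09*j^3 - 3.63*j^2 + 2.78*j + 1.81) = -2.85*j^5 - 1.65*j^4 - 8.18*j^3 + 4.91*j^2 - 2.55*j + 4.52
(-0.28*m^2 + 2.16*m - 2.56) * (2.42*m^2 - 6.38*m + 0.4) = -0.6776*m^4 + 7.0136*m^3 - 20.088*m^2 + 17.1968*m - 1.024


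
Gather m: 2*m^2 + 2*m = 2*m^2 + 2*m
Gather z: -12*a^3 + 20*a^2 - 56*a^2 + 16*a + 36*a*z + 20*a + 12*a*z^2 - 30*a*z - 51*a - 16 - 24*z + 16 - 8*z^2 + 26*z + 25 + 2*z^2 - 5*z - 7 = -12*a^3 - 36*a^2 - 15*a + z^2*(12*a - 6) + z*(6*a - 3) + 18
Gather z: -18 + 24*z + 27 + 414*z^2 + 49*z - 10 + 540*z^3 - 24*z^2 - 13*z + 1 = 540*z^3 + 390*z^2 + 60*z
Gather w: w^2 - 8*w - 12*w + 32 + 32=w^2 - 20*w + 64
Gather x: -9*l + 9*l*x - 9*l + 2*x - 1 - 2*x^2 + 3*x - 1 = -18*l - 2*x^2 + x*(9*l + 5) - 2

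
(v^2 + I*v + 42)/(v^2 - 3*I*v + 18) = (v + 7*I)/(v + 3*I)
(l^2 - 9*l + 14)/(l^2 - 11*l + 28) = (l - 2)/(l - 4)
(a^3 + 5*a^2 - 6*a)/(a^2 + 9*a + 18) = a*(a - 1)/(a + 3)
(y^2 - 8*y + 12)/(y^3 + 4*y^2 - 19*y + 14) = (y - 6)/(y^2 + 6*y - 7)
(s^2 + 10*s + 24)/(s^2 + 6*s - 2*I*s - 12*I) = (s + 4)/(s - 2*I)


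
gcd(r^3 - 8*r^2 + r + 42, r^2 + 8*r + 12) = r + 2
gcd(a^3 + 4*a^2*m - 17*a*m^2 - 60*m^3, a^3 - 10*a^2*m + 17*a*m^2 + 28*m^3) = a - 4*m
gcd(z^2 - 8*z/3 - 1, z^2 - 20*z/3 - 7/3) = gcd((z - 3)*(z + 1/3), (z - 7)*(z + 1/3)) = z + 1/3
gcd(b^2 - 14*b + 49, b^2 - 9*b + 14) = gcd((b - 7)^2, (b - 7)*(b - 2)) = b - 7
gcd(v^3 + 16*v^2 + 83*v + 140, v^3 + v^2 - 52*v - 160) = v^2 + 9*v + 20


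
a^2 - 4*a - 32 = (a - 8)*(a + 4)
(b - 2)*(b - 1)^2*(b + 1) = b^4 - 3*b^3 + b^2 + 3*b - 2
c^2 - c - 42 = (c - 7)*(c + 6)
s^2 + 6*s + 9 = (s + 3)^2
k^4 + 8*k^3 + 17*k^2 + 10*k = k*(k + 1)*(k + 2)*(k + 5)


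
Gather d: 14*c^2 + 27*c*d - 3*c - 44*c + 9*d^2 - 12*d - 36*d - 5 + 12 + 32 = 14*c^2 - 47*c + 9*d^2 + d*(27*c - 48) + 39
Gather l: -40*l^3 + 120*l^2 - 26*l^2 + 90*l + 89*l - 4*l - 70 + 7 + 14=-40*l^3 + 94*l^2 + 175*l - 49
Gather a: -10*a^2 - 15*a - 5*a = -10*a^2 - 20*a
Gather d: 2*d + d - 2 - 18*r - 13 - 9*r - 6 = 3*d - 27*r - 21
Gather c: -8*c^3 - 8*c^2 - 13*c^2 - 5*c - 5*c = -8*c^3 - 21*c^2 - 10*c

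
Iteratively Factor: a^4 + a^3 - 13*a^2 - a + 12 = (a - 1)*(a^3 + 2*a^2 - 11*a - 12) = (a - 1)*(a + 1)*(a^2 + a - 12) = (a - 3)*(a - 1)*(a + 1)*(a + 4)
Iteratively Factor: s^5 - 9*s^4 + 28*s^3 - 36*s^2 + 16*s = (s - 1)*(s^4 - 8*s^3 + 20*s^2 - 16*s) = (s - 4)*(s - 1)*(s^3 - 4*s^2 + 4*s) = s*(s - 4)*(s - 1)*(s^2 - 4*s + 4) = s*(s - 4)*(s - 2)*(s - 1)*(s - 2)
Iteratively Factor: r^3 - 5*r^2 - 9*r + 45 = (r + 3)*(r^2 - 8*r + 15) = (r - 5)*(r + 3)*(r - 3)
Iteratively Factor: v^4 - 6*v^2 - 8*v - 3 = (v + 1)*(v^3 - v^2 - 5*v - 3) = (v - 3)*(v + 1)*(v^2 + 2*v + 1) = (v - 3)*(v + 1)^2*(v + 1)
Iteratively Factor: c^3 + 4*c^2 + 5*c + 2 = (c + 1)*(c^2 + 3*c + 2) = (c + 1)*(c + 2)*(c + 1)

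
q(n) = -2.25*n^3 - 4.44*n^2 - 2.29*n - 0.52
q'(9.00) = -628.96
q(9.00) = -2021.02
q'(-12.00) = -867.73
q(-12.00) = 3275.60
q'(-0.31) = -0.19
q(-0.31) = -0.17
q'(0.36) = -6.36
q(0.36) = -2.02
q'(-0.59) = 0.60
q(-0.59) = -0.25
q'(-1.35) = -2.60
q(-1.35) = 0.02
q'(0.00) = -2.29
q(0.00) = -0.52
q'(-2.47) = -21.54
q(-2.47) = 11.95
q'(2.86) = -82.90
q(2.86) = -96.02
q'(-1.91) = -9.95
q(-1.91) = 3.33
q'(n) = -6.75*n^2 - 8.88*n - 2.29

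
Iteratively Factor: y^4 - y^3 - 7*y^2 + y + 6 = (y + 2)*(y^3 - 3*y^2 - y + 3) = (y - 3)*(y + 2)*(y^2 - 1) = (y - 3)*(y + 1)*(y + 2)*(y - 1)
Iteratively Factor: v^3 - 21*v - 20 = (v - 5)*(v^2 + 5*v + 4) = (v - 5)*(v + 1)*(v + 4)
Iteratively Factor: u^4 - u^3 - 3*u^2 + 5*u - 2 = (u + 2)*(u^3 - 3*u^2 + 3*u - 1) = (u - 1)*(u + 2)*(u^2 - 2*u + 1) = (u - 1)^2*(u + 2)*(u - 1)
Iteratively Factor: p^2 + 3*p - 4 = (p + 4)*(p - 1)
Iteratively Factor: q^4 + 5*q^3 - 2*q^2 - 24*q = (q - 2)*(q^3 + 7*q^2 + 12*q) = (q - 2)*(q + 3)*(q^2 + 4*q) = q*(q - 2)*(q + 3)*(q + 4)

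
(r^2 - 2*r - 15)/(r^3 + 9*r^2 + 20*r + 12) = (r^2 - 2*r - 15)/(r^3 + 9*r^2 + 20*r + 12)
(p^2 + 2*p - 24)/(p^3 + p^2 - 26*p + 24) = 1/(p - 1)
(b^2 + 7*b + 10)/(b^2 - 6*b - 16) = (b + 5)/(b - 8)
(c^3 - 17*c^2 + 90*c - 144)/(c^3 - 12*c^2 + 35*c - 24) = (c - 6)/(c - 1)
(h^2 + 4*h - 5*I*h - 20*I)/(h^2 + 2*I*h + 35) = (h + 4)/(h + 7*I)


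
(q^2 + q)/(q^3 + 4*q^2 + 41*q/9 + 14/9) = 9*q/(9*q^2 + 27*q + 14)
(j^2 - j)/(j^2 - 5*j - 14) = j*(1 - j)/(-j^2 + 5*j + 14)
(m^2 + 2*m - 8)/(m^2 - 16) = (m - 2)/(m - 4)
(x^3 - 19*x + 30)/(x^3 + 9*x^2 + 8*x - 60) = (x - 3)/(x + 6)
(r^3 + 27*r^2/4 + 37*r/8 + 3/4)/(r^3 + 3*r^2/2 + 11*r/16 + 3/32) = 4*(r + 6)/(4*r + 3)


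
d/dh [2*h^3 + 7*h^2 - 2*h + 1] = 6*h^2 + 14*h - 2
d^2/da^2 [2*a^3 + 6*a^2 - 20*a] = 12*a + 12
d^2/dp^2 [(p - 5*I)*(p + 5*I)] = 2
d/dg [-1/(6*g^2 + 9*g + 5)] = 3*(4*g + 3)/(6*g^2 + 9*g + 5)^2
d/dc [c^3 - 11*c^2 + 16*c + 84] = 3*c^2 - 22*c + 16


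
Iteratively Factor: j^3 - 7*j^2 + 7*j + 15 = (j - 3)*(j^2 - 4*j - 5) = (j - 3)*(j + 1)*(j - 5)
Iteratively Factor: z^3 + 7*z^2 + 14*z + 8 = (z + 2)*(z^2 + 5*z + 4) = (z + 2)*(z + 4)*(z + 1)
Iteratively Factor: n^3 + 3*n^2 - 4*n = (n)*(n^2 + 3*n - 4) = n*(n + 4)*(n - 1)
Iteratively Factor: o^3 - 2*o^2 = (o - 2)*(o^2) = o*(o - 2)*(o)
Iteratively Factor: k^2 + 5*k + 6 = (k + 3)*(k + 2)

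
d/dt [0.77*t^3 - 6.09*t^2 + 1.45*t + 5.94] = 2.31*t^2 - 12.18*t + 1.45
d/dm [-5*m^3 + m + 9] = 1 - 15*m^2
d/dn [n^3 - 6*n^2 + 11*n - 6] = 3*n^2 - 12*n + 11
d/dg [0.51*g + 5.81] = 0.510000000000000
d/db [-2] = 0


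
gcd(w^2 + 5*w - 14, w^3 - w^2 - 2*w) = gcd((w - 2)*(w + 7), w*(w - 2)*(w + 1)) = w - 2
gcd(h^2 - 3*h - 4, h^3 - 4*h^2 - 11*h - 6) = h + 1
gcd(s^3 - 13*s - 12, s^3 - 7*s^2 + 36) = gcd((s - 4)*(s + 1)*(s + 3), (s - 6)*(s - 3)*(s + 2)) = 1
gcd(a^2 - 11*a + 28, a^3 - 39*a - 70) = a - 7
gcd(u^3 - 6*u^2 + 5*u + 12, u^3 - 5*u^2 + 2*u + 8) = u^2 - 3*u - 4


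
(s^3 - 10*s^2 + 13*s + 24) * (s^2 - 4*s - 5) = s^5 - 14*s^4 + 48*s^3 + 22*s^2 - 161*s - 120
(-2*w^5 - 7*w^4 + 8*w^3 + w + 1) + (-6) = -2*w^5 - 7*w^4 + 8*w^3 + w - 5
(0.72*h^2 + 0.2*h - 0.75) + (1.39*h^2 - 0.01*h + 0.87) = 2.11*h^2 + 0.19*h + 0.12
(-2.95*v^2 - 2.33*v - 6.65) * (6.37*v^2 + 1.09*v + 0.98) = -18.7915*v^4 - 18.0576*v^3 - 47.7912*v^2 - 9.5319*v - 6.517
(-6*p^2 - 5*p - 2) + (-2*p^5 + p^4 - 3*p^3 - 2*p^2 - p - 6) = -2*p^5 + p^4 - 3*p^3 - 8*p^2 - 6*p - 8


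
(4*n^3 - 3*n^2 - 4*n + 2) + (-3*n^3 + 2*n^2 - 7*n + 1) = n^3 - n^2 - 11*n + 3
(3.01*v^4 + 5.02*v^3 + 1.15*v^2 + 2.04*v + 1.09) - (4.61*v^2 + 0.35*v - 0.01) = 3.01*v^4 + 5.02*v^3 - 3.46*v^2 + 1.69*v + 1.1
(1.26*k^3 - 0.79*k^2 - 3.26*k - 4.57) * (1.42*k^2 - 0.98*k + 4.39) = 1.7892*k^5 - 2.3566*k^4 + 1.6764*k^3 - 6.7627*k^2 - 9.8328*k - 20.0623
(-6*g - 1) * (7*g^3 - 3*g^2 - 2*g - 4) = -42*g^4 + 11*g^3 + 15*g^2 + 26*g + 4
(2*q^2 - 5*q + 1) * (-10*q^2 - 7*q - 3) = -20*q^4 + 36*q^3 + 19*q^2 + 8*q - 3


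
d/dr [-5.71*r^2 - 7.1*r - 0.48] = -11.42*r - 7.1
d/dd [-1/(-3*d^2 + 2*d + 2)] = 2*(1 - 3*d)/(-3*d^2 + 2*d + 2)^2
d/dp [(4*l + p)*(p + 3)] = 4*l + 2*p + 3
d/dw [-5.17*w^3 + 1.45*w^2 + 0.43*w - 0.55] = -15.51*w^2 + 2.9*w + 0.43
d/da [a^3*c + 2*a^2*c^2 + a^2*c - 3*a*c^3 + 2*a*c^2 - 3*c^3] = c*(3*a^2 + 4*a*c + 2*a - 3*c^2 + 2*c)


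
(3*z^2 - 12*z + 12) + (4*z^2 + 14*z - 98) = 7*z^2 + 2*z - 86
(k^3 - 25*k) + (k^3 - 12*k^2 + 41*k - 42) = 2*k^3 - 12*k^2 + 16*k - 42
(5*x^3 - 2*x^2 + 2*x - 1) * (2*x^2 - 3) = 10*x^5 - 4*x^4 - 11*x^3 + 4*x^2 - 6*x + 3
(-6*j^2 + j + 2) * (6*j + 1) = -36*j^3 + 13*j + 2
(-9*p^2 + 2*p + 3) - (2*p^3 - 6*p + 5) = -2*p^3 - 9*p^2 + 8*p - 2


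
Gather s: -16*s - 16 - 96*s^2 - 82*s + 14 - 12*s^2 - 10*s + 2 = -108*s^2 - 108*s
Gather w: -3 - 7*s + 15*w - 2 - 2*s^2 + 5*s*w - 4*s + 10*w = -2*s^2 - 11*s + w*(5*s + 25) - 5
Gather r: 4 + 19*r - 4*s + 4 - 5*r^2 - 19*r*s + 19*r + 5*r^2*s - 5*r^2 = r^2*(5*s - 10) + r*(38 - 19*s) - 4*s + 8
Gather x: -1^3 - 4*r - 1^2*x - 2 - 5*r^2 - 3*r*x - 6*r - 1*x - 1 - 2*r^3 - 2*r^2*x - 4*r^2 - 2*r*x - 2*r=-2*r^3 - 9*r^2 - 12*r + x*(-2*r^2 - 5*r - 2) - 4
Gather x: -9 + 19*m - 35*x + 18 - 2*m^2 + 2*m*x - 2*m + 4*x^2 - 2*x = -2*m^2 + 17*m + 4*x^2 + x*(2*m - 37) + 9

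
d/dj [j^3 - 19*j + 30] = 3*j^2 - 19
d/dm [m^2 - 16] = 2*m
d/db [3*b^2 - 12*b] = 6*b - 12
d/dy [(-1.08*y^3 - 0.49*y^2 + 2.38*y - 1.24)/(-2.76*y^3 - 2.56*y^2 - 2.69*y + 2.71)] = (1.4124*y^4 + 18.948*y^3 - 11.6367*y^2 - 9.0046*y + 3.1142)/(7.6176*y^6 + 14.1312*y^5 + 21.4024*y^4 - 1.1864*y^3 - 6.6391*y^2 - 14.5798*y + 7.3441)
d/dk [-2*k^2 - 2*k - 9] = -4*k - 2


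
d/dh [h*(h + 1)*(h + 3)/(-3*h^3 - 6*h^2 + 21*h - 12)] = 2*(h^3 + 11*h^2 + 22*h + 6)/(3*(h^5 + 5*h^4 - 5*h^3 - 25*h^2 + 40*h - 16))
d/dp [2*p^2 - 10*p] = 4*p - 10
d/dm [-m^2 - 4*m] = -2*m - 4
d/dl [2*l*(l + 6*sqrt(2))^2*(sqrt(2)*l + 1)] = 8*sqrt(2)*l^3 + 150*l^2 + 336*sqrt(2)*l + 144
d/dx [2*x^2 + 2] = 4*x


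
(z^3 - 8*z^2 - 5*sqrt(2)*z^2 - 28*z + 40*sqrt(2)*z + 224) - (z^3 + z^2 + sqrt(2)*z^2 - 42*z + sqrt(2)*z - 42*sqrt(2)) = -9*z^2 - 6*sqrt(2)*z^2 + 14*z + 39*sqrt(2)*z + 42*sqrt(2) + 224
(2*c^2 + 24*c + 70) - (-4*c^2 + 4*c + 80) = 6*c^2 + 20*c - 10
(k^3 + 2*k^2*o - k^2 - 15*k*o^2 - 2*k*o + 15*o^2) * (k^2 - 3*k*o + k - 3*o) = k^5 - k^4*o - 21*k^3*o^2 - k^3 + 45*k^2*o^3 + k^2*o + 21*k*o^2 - 45*o^3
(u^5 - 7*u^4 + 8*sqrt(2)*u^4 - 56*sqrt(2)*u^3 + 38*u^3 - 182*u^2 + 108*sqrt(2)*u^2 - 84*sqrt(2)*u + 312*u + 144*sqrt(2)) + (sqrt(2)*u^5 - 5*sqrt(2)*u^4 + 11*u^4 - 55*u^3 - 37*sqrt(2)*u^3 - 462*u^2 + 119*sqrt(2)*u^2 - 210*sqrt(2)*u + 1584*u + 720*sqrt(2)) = u^5 + sqrt(2)*u^5 + 4*u^4 + 3*sqrt(2)*u^4 - 93*sqrt(2)*u^3 - 17*u^3 - 644*u^2 + 227*sqrt(2)*u^2 - 294*sqrt(2)*u + 1896*u + 864*sqrt(2)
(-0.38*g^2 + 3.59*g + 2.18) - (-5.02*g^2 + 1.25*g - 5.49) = 4.64*g^2 + 2.34*g + 7.67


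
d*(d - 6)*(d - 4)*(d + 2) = d^4 - 8*d^3 + 4*d^2 + 48*d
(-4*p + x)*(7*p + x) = -28*p^2 + 3*p*x + x^2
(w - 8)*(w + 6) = w^2 - 2*w - 48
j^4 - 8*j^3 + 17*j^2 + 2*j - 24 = (j - 4)*(j - 3)*(j - 2)*(j + 1)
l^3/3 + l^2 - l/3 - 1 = (l/3 + 1/3)*(l - 1)*(l + 3)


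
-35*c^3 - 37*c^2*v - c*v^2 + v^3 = (-7*c + v)*(c + v)*(5*c + v)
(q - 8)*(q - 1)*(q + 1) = q^3 - 8*q^2 - q + 8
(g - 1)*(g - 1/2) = g^2 - 3*g/2 + 1/2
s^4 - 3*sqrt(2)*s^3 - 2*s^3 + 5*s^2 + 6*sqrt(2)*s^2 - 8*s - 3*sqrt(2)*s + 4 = (s - 1)^2*(s - 2*sqrt(2))*(s - sqrt(2))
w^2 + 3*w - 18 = (w - 3)*(w + 6)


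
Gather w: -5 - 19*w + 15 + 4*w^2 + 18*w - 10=4*w^2 - w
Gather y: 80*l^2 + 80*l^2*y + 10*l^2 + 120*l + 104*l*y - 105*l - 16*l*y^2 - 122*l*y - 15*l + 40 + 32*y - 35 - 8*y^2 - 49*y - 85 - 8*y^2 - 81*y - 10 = 90*l^2 + y^2*(-16*l - 16) + y*(80*l^2 - 18*l - 98) - 90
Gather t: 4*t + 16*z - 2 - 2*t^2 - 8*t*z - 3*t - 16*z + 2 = -2*t^2 + t*(1 - 8*z)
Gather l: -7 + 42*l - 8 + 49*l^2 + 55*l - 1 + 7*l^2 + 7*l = 56*l^2 + 104*l - 16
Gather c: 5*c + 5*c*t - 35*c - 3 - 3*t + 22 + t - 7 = c*(5*t - 30) - 2*t + 12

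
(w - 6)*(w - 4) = w^2 - 10*w + 24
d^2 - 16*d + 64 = (d - 8)^2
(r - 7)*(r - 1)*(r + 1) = r^3 - 7*r^2 - r + 7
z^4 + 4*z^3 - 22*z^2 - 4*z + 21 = (z - 3)*(z - 1)*(z + 1)*(z + 7)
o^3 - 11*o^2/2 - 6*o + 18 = (o - 6)*(o - 3/2)*(o + 2)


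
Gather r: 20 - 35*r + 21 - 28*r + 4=45 - 63*r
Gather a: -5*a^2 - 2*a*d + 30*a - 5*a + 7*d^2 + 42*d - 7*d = -5*a^2 + a*(25 - 2*d) + 7*d^2 + 35*d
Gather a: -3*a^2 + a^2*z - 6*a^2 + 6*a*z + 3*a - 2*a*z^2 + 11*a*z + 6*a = a^2*(z - 9) + a*(-2*z^2 + 17*z + 9)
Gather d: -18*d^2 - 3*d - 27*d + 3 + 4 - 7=-18*d^2 - 30*d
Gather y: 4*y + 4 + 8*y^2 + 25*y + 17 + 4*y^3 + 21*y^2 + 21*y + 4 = 4*y^3 + 29*y^2 + 50*y + 25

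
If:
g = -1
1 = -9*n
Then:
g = -1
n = -1/9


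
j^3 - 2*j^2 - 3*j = j*(j - 3)*(j + 1)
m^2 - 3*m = m*(m - 3)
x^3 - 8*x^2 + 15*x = x*(x - 5)*(x - 3)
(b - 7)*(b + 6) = b^2 - b - 42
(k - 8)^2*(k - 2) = k^3 - 18*k^2 + 96*k - 128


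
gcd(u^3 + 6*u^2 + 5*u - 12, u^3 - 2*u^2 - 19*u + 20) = u^2 + 3*u - 4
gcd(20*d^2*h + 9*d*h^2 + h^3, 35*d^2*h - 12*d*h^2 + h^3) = h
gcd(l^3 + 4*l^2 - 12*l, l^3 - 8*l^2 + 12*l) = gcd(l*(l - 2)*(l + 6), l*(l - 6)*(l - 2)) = l^2 - 2*l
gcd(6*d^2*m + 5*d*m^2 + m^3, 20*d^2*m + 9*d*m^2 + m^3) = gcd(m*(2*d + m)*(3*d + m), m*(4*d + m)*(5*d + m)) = m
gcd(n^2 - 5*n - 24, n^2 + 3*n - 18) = 1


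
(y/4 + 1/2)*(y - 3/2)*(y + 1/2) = y^3/4 + y^2/4 - 11*y/16 - 3/8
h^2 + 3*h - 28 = (h - 4)*(h + 7)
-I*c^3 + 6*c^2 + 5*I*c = c*(c + 5*I)*(-I*c + 1)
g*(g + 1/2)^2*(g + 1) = g^4 + 2*g^3 + 5*g^2/4 + g/4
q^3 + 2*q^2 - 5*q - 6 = (q - 2)*(q + 1)*(q + 3)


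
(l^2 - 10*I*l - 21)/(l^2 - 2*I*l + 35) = (l - 3*I)/(l + 5*I)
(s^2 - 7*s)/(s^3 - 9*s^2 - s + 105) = s/(s^2 - 2*s - 15)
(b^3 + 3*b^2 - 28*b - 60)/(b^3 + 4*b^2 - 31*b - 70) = (b + 6)/(b + 7)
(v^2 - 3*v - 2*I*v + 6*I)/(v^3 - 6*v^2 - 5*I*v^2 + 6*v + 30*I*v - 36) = (v^2 - v*(3 + 2*I) + 6*I)/(v^3 - v^2*(6 + 5*I) + 6*v*(1 + 5*I) - 36)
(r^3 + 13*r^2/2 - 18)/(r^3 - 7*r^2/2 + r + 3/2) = (2*r^3 + 13*r^2 - 36)/(2*r^3 - 7*r^2 + 2*r + 3)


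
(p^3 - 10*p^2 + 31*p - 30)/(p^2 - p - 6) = (p^2 - 7*p + 10)/(p + 2)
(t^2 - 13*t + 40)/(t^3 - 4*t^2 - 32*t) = (t - 5)/(t*(t + 4))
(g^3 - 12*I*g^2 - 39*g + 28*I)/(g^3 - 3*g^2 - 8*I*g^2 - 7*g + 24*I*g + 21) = (g - 4*I)/(g - 3)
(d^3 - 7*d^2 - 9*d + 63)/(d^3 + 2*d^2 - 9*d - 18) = (d - 7)/(d + 2)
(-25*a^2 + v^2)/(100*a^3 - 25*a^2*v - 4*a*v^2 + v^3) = 1/(-4*a + v)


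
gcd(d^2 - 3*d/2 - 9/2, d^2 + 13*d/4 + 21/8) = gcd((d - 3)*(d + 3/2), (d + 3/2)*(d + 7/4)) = d + 3/2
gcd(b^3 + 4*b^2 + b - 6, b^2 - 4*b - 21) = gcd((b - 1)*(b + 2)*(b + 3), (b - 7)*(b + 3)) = b + 3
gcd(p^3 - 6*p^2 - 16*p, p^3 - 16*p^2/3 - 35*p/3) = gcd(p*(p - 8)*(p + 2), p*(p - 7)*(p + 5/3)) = p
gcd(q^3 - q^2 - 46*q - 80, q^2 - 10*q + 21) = 1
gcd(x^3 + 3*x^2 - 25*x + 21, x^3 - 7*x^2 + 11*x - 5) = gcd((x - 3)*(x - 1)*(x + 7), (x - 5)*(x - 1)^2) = x - 1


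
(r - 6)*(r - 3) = r^2 - 9*r + 18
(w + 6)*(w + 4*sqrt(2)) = w^2 + 4*sqrt(2)*w + 6*w + 24*sqrt(2)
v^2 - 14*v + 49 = (v - 7)^2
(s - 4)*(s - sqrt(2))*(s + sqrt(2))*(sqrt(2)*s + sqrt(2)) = sqrt(2)*s^4 - 3*sqrt(2)*s^3 - 6*sqrt(2)*s^2 + 6*sqrt(2)*s + 8*sqrt(2)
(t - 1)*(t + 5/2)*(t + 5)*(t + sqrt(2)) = t^4 + sqrt(2)*t^3 + 13*t^3/2 + 5*t^2 + 13*sqrt(2)*t^2/2 - 25*t/2 + 5*sqrt(2)*t - 25*sqrt(2)/2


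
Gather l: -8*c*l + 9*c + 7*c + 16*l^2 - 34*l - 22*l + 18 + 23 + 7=16*c + 16*l^2 + l*(-8*c - 56) + 48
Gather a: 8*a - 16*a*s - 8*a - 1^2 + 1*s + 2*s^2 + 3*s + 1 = -16*a*s + 2*s^2 + 4*s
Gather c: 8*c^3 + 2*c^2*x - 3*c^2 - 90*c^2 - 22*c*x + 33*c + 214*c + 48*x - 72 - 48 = 8*c^3 + c^2*(2*x - 93) + c*(247 - 22*x) + 48*x - 120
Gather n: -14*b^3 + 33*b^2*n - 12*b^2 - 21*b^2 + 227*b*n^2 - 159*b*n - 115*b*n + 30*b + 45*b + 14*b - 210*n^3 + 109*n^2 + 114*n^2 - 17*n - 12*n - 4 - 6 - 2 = -14*b^3 - 33*b^2 + 89*b - 210*n^3 + n^2*(227*b + 223) + n*(33*b^2 - 274*b - 29) - 12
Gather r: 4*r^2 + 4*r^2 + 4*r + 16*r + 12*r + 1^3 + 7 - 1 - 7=8*r^2 + 32*r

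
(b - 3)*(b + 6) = b^2 + 3*b - 18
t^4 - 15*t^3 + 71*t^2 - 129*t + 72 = (t - 8)*(t - 3)^2*(t - 1)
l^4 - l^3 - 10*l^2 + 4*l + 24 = (l - 3)*(l - 2)*(l + 2)^2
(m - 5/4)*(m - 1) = m^2 - 9*m/4 + 5/4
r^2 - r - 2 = (r - 2)*(r + 1)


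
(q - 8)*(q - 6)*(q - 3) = q^3 - 17*q^2 + 90*q - 144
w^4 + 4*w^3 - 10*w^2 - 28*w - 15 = (w - 3)*(w + 1)^2*(w + 5)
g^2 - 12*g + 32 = (g - 8)*(g - 4)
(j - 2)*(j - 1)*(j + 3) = j^3 - 7*j + 6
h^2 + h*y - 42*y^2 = (h - 6*y)*(h + 7*y)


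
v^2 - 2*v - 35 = (v - 7)*(v + 5)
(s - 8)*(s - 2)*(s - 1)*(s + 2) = s^4 - 9*s^3 + 4*s^2 + 36*s - 32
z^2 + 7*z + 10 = (z + 2)*(z + 5)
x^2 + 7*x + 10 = (x + 2)*(x + 5)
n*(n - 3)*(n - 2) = n^3 - 5*n^2 + 6*n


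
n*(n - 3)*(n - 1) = n^3 - 4*n^2 + 3*n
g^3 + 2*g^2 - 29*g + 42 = (g - 3)*(g - 2)*(g + 7)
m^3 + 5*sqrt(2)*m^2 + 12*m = m*(m + 2*sqrt(2))*(m + 3*sqrt(2))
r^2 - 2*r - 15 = (r - 5)*(r + 3)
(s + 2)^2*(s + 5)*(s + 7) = s^4 + 16*s^3 + 87*s^2 + 188*s + 140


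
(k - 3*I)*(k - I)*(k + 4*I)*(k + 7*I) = k^4 + 7*I*k^3 + 13*k^2 + 79*I*k + 84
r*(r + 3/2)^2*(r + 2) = r^4 + 5*r^3 + 33*r^2/4 + 9*r/2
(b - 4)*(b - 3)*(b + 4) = b^3 - 3*b^2 - 16*b + 48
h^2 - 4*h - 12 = (h - 6)*(h + 2)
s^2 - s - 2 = (s - 2)*(s + 1)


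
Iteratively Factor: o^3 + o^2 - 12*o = (o + 4)*(o^2 - 3*o) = (o - 3)*(o + 4)*(o)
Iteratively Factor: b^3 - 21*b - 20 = (b + 4)*(b^2 - 4*b - 5) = (b - 5)*(b + 4)*(b + 1)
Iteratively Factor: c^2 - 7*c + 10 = (c - 5)*(c - 2)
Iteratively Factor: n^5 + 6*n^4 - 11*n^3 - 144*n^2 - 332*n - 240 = (n + 3)*(n^4 + 3*n^3 - 20*n^2 - 84*n - 80) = (n + 2)*(n + 3)*(n^3 + n^2 - 22*n - 40) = (n + 2)*(n + 3)*(n + 4)*(n^2 - 3*n - 10) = (n + 2)^2*(n + 3)*(n + 4)*(n - 5)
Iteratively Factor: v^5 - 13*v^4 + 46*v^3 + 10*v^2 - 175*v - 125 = (v - 5)*(v^4 - 8*v^3 + 6*v^2 + 40*v + 25) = (v - 5)*(v + 1)*(v^3 - 9*v^2 + 15*v + 25) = (v - 5)*(v + 1)^2*(v^2 - 10*v + 25) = (v - 5)^2*(v + 1)^2*(v - 5)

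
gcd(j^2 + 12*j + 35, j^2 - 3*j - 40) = j + 5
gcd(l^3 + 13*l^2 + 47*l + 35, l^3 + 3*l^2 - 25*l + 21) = l + 7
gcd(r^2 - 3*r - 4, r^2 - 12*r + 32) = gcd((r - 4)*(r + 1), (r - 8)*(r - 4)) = r - 4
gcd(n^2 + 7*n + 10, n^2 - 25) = n + 5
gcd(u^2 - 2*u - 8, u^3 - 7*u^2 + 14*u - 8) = u - 4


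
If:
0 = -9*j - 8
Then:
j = -8/9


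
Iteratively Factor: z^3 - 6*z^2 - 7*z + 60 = (z - 5)*(z^2 - z - 12) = (z - 5)*(z - 4)*(z + 3)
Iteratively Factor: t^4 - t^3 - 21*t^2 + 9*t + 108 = (t + 3)*(t^3 - 4*t^2 - 9*t + 36) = (t + 3)^2*(t^2 - 7*t + 12) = (t - 4)*(t + 3)^2*(t - 3)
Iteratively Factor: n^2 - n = (n - 1)*(n)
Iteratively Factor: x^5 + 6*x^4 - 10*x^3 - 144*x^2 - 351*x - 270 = (x - 5)*(x^4 + 11*x^3 + 45*x^2 + 81*x + 54) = (x - 5)*(x + 3)*(x^3 + 8*x^2 + 21*x + 18) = (x - 5)*(x + 3)^2*(x^2 + 5*x + 6) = (x - 5)*(x + 3)^3*(x + 2)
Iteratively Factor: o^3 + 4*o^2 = (o)*(o^2 + 4*o) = o^2*(o + 4)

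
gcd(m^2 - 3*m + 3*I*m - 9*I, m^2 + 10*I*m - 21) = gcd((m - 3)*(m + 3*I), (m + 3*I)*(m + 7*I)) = m + 3*I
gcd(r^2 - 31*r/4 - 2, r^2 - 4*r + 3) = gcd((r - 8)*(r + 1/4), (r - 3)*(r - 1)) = 1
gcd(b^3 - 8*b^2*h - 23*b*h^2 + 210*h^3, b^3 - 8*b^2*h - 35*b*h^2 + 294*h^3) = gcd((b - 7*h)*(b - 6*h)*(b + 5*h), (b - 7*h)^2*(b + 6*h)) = b - 7*h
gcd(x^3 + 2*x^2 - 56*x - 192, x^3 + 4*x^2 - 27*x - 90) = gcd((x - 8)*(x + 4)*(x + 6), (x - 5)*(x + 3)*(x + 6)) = x + 6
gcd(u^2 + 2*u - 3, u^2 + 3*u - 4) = u - 1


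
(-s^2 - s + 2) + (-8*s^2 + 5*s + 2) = -9*s^2 + 4*s + 4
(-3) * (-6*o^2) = 18*o^2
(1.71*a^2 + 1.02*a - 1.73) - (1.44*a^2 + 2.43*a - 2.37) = 0.27*a^2 - 1.41*a + 0.64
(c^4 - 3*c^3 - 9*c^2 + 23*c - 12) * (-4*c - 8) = -4*c^5 + 4*c^4 + 60*c^3 - 20*c^2 - 136*c + 96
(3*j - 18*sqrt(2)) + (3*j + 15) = 6*j - 18*sqrt(2) + 15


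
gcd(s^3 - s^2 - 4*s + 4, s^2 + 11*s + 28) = 1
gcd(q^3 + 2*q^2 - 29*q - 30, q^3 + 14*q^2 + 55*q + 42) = q^2 + 7*q + 6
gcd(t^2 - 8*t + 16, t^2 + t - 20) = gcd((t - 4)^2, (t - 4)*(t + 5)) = t - 4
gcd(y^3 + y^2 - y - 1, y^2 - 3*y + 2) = y - 1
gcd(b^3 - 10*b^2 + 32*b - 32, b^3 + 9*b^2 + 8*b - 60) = b - 2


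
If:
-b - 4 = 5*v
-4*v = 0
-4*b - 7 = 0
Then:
No Solution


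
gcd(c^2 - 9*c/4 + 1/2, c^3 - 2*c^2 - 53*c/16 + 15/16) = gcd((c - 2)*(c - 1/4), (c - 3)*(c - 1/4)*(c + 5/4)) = c - 1/4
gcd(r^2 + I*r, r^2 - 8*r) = r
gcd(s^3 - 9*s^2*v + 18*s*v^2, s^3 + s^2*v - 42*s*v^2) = s^2 - 6*s*v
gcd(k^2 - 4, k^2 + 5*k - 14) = k - 2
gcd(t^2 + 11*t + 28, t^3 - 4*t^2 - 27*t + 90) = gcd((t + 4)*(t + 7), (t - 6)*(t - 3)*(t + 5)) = 1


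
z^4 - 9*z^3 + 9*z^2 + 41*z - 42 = (z - 7)*(z - 3)*(z - 1)*(z + 2)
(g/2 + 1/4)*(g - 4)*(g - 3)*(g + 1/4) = g^4/2 - 25*g^3/8 + 55*g^2/16 + 65*g/16 + 3/4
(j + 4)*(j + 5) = j^2 + 9*j + 20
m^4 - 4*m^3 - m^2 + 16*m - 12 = (m - 3)*(m - 2)*(m - 1)*(m + 2)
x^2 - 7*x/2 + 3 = (x - 2)*(x - 3/2)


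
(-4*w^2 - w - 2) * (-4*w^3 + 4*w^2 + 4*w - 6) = 16*w^5 - 12*w^4 - 12*w^3 + 12*w^2 - 2*w + 12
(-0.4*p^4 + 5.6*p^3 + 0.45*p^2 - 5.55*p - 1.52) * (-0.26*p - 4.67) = 0.104*p^5 + 0.412*p^4 - 26.269*p^3 - 0.6585*p^2 + 26.3137*p + 7.0984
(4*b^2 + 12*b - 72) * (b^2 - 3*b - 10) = 4*b^4 - 148*b^2 + 96*b + 720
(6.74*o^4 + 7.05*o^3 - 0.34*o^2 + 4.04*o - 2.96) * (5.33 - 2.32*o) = -15.6368*o^5 + 19.5682*o^4 + 38.3653*o^3 - 11.185*o^2 + 28.4004*o - 15.7768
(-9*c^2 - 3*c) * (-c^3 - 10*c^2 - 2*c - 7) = 9*c^5 + 93*c^4 + 48*c^3 + 69*c^2 + 21*c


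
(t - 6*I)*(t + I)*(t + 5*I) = t^3 + 31*t + 30*I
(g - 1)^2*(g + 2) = g^3 - 3*g + 2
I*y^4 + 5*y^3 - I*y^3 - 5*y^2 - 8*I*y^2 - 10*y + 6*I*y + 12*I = (y - 2)*(y - 3*I)*(y - 2*I)*(I*y + I)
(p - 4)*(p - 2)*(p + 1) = p^3 - 5*p^2 + 2*p + 8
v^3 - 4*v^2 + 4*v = v*(v - 2)^2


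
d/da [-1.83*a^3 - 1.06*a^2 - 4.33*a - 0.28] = -5.49*a^2 - 2.12*a - 4.33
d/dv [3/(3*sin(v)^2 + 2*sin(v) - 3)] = -6*(3*sin(v) + 1)*cos(v)/(2*sin(v) - 3*cos(v)^2)^2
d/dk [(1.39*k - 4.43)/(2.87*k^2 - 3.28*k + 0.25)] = (-3.9893*k^2 + 25.4282*k - 14.1829)/(8.2369*k^4 - 18.8272*k^3 + 12.1934*k^2 - 1.64*k + 0.0625)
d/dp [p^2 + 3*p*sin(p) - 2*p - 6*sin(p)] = 3*p*cos(p) + 2*p + 3*sin(p) - 6*cos(p) - 2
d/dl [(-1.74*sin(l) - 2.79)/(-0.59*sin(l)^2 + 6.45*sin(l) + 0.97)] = (-1.0266*sin(l)^2 - 3.2922*sin(l) + 16.3077)*cos(l)/(0.3481*sin(l)^4 - 7.611*sin(l)^3 + 40.4579*sin(l)^2 + 12.513*sin(l) + 0.9409)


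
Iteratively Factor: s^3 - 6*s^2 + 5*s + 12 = (s - 3)*(s^2 - 3*s - 4) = (s - 4)*(s - 3)*(s + 1)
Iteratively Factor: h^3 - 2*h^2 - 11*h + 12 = (h - 1)*(h^2 - h - 12) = (h - 4)*(h - 1)*(h + 3)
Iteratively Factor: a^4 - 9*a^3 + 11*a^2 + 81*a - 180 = (a - 5)*(a^3 - 4*a^2 - 9*a + 36) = (a - 5)*(a + 3)*(a^2 - 7*a + 12) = (a - 5)*(a - 4)*(a + 3)*(a - 3)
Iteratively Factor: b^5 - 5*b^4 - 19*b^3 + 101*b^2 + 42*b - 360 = (b - 5)*(b^4 - 19*b^2 + 6*b + 72) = (b - 5)*(b - 3)*(b^3 + 3*b^2 - 10*b - 24) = (b - 5)*(b - 3)*(b + 2)*(b^2 + b - 12) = (b - 5)*(b - 3)^2*(b + 2)*(b + 4)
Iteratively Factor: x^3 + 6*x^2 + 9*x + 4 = (x + 1)*(x^2 + 5*x + 4) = (x + 1)^2*(x + 4)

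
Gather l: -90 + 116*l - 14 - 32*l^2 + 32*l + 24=-32*l^2 + 148*l - 80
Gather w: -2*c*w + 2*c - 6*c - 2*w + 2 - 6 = -4*c + w*(-2*c - 2) - 4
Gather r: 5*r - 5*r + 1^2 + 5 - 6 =0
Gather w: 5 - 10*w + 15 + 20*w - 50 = 10*w - 30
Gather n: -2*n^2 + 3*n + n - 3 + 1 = -2*n^2 + 4*n - 2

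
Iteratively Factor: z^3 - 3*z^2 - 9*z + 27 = (z - 3)*(z^2 - 9) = (z - 3)*(z + 3)*(z - 3)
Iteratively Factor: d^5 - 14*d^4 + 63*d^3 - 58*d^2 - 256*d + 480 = (d - 5)*(d^4 - 9*d^3 + 18*d^2 + 32*d - 96) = (d - 5)*(d - 3)*(d^3 - 6*d^2 + 32) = (d - 5)*(d - 4)*(d - 3)*(d^2 - 2*d - 8) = (d - 5)*(d - 4)^2*(d - 3)*(d + 2)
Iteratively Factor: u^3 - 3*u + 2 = (u - 1)*(u^2 + u - 2) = (u - 1)*(u + 2)*(u - 1)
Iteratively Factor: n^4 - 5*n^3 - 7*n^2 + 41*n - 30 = (n - 2)*(n^3 - 3*n^2 - 13*n + 15) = (n - 2)*(n - 1)*(n^2 - 2*n - 15) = (n - 5)*(n - 2)*(n - 1)*(n + 3)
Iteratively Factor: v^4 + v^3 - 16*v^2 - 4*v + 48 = (v - 2)*(v^3 + 3*v^2 - 10*v - 24) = (v - 3)*(v - 2)*(v^2 + 6*v + 8) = (v - 3)*(v - 2)*(v + 4)*(v + 2)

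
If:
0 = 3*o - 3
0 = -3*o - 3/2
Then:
No Solution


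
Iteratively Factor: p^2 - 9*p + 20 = (p - 4)*(p - 5)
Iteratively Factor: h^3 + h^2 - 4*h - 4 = (h - 2)*(h^2 + 3*h + 2) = (h - 2)*(h + 2)*(h + 1)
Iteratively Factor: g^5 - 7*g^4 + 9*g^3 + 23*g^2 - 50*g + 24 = (g + 2)*(g^4 - 9*g^3 + 27*g^2 - 31*g + 12) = (g - 1)*(g + 2)*(g^3 - 8*g^2 + 19*g - 12) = (g - 1)^2*(g + 2)*(g^2 - 7*g + 12) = (g - 3)*(g - 1)^2*(g + 2)*(g - 4)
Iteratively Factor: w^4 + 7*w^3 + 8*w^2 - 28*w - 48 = (w + 3)*(w^3 + 4*w^2 - 4*w - 16) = (w + 2)*(w + 3)*(w^2 + 2*w - 8) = (w - 2)*(w + 2)*(w + 3)*(w + 4)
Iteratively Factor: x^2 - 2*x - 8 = (x + 2)*(x - 4)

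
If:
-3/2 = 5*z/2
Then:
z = -3/5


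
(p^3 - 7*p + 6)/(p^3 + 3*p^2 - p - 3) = (p - 2)/(p + 1)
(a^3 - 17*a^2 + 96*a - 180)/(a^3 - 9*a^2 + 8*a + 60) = (a - 6)/(a + 2)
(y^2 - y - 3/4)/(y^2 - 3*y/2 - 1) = (y - 3/2)/(y - 2)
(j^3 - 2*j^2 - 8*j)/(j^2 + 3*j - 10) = j*(j^2 - 2*j - 8)/(j^2 + 3*j - 10)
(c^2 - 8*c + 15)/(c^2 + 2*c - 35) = (c - 3)/(c + 7)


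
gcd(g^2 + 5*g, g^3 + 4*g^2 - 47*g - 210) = g + 5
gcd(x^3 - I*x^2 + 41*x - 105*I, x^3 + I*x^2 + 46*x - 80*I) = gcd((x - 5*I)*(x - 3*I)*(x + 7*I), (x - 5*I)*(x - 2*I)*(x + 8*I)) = x - 5*I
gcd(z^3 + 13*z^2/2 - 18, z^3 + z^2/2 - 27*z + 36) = z^2 + 9*z/2 - 9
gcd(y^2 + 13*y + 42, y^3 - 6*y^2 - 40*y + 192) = y + 6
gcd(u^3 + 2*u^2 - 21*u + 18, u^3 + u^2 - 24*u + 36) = u^2 + 3*u - 18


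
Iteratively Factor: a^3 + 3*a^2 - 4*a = (a + 4)*(a^2 - a) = a*(a + 4)*(a - 1)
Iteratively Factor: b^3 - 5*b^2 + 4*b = (b - 1)*(b^2 - 4*b) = (b - 4)*(b - 1)*(b)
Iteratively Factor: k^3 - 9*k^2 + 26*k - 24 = (k - 2)*(k^2 - 7*k + 12) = (k - 4)*(k - 2)*(k - 3)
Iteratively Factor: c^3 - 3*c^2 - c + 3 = (c + 1)*(c^2 - 4*c + 3) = (c - 1)*(c + 1)*(c - 3)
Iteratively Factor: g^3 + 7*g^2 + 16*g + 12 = (g + 2)*(g^2 + 5*g + 6) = (g + 2)^2*(g + 3)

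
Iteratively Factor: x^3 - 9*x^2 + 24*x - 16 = (x - 4)*(x^2 - 5*x + 4) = (x - 4)*(x - 1)*(x - 4)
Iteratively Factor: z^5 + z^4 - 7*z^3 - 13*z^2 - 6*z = (z - 3)*(z^4 + 4*z^3 + 5*z^2 + 2*z) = (z - 3)*(z + 1)*(z^3 + 3*z^2 + 2*z) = z*(z - 3)*(z + 1)*(z^2 + 3*z + 2) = z*(z - 3)*(z + 1)*(z + 2)*(z + 1)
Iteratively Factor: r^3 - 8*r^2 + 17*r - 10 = (r - 5)*(r^2 - 3*r + 2) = (r - 5)*(r - 1)*(r - 2)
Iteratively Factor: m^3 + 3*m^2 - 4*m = (m + 4)*(m^2 - m) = m*(m + 4)*(m - 1)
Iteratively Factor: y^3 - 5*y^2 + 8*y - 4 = (y - 1)*(y^2 - 4*y + 4) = (y - 2)*(y - 1)*(y - 2)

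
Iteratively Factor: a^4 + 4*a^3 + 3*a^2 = (a)*(a^3 + 4*a^2 + 3*a) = a*(a + 3)*(a^2 + a) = a^2*(a + 3)*(a + 1)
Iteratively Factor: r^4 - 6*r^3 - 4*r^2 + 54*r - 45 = (r + 3)*(r^3 - 9*r^2 + 23*r - 15) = (r - 1)*(r + 3)*(r^2 - 8*r + 15) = (r - 5)*(r - 1)*(r + 3)*(r - 3)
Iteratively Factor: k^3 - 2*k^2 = (k)*(k^2 - 2*k) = k*(k - 2)*(k)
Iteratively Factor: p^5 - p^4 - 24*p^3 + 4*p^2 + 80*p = (p - 2)*(p^4 + p^3 - 22*p^2 - 40*p) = (p - 2)*(p + 2)*(p^3 - p^2 - 20*p) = p*(p - 2)*(p + 2)*(p^2 - p - 20) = p*(p - 2)*(p + 2)*(p + 4)*(p - 5)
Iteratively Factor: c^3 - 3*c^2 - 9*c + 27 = (c + 3)*(c^2 - 6*c + 9) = (c - 3)*(c + 3)*(c - 3)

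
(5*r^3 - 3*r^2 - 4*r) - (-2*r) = 5*r^3 - 3*r^2 - 2*r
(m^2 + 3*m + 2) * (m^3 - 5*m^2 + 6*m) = m^5 - 2*m^4 - 7*m^3 + 8*m^2 + 12*m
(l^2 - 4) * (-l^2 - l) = -l^4 - l^3 + 4*l^2 + 4*l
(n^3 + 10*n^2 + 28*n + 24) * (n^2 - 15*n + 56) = n^5 - 5*n^4 - 66*n^3 + 164*n^2 + 1208*n + 1344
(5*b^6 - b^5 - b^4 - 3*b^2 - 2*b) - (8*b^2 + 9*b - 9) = 5*b^6 - b^5 - b^4 - 11*b^2 - 11*b + 9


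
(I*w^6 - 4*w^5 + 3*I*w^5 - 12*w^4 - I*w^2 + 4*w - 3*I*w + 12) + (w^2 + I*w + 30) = I*w^6 - 4*w^5 + 3*I*w^5 - 12*w^4 + w^2 - I*w^2 + 4*w - 2*I*w + 42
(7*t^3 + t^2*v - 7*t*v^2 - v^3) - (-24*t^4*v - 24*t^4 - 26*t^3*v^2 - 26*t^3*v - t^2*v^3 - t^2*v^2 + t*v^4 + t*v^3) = 24*t^4*v + 24*t^4 + 26*t^3*v^2 + 26*t^3*v + 7*t^3 + t^2*v^3 + t^2*v^2 + t^2*v - t*v^4 - t*v^3 - 7*t*v^2 - v^3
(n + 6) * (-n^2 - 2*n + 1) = -n^3 - 8*n^2 - 11*n + 6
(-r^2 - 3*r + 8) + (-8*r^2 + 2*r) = -9*r^2 - r + 8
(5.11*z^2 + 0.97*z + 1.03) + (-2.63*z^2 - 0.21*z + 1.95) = 2.48*z^2 + 0.76*z + 2.98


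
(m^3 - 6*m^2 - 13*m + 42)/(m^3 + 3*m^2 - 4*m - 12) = (m - 7)/(m + 2)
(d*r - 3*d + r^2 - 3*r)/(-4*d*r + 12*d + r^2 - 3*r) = (d + r)/(-4*d + r)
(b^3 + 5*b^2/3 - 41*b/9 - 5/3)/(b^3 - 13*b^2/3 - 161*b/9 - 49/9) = (3*b^2 + 4*b - 15)/(3*b^2 - 14*b - 49)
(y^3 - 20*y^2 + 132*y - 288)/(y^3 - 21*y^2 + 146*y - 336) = (y - 6)/(y - 7)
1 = 1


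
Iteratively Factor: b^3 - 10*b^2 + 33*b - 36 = (b - 3)*(b^2 - 7*b + 12) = (b - 4)*(b - 3)*(b - 3)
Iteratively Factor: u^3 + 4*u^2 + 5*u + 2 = (u + 1)*(u^2 + 3*u + 2) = (u + 1)^2*(u + 2)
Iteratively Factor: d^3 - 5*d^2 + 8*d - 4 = (d - 2)*(d^2 - 3*d + 2) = (d - 2)^2*(d - 1)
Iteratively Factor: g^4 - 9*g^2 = (g)*(g^3 - 9*g) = g*(g - 3)*(g^2 + 3*g) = g^2*(g - 3)*(g + 3)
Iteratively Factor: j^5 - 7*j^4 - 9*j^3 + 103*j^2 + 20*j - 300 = (j - 2)*(j^4 - 5*j^3 - 19*j^2 + 65*j + 150) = (j - 5)*(j - 2)*(j^3 - 19*j - 30) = (j - 5)^2*(j - 2)*(j^2 + 5*j + 6) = (j - 5)^2*(j - 2)*(j + 3)*(j + 2)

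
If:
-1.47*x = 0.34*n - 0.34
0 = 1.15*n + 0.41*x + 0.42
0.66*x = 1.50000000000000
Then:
No Solution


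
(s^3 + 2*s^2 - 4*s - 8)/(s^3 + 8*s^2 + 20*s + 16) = (s - 2)/(s + 4)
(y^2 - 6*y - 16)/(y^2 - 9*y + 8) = (y + 2)/(y - 1)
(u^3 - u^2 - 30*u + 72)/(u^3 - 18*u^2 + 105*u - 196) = (u^2 + 3*u - 18)/(u^2 - 14*u + 49)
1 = 1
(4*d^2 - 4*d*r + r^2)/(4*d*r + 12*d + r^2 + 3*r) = (4*d^2 - 4*d*r + r^2)/(4*d*r + 12*d + r^2 + 3*r)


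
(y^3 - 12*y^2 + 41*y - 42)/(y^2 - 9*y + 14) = y - 3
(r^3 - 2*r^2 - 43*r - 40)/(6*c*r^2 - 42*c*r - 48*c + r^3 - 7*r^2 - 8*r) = (r + 5)/(6*c + r)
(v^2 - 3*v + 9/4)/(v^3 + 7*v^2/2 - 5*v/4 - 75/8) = 2*(2*v - 3)/(4*v^2 + 20*v + 25)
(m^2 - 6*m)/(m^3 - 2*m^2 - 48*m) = (6 - m)/(-m^2 + 2*m + 48)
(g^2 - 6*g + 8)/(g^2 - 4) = (g - 4)/(g + 2)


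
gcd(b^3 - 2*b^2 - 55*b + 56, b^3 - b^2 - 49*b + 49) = b^2 + 6*b - 7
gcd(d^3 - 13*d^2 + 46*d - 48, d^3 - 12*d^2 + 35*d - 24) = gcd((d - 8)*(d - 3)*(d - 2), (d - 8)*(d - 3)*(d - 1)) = d^2 - 11*d + 24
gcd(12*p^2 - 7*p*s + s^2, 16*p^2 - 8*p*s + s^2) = 4*p - s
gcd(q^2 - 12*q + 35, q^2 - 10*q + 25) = q - 5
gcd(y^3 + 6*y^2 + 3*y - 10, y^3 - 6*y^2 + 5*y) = y - 1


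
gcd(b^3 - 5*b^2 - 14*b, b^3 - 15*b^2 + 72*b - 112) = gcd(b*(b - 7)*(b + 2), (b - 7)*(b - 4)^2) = b - 7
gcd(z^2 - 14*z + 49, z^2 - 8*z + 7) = z - 7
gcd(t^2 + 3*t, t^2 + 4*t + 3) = t + 3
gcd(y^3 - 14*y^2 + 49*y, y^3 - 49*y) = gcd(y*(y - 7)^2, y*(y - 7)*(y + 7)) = y^2 - 7*y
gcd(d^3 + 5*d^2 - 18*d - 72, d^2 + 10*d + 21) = d + 3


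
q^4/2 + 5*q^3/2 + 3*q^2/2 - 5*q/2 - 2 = (q/2 + 1/2)*(q - 1)*(q + 1)*(q + 4)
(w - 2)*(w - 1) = w^2 - 3*w + 2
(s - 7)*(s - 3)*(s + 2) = s^3 - 8*s^2 + s + 42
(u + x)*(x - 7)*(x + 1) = u*x^2 - 6*u*x - 7*u + x^3 - 6*x^2 - 7*x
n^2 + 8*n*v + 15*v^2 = (n + 3*v)*(n + 5*v)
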